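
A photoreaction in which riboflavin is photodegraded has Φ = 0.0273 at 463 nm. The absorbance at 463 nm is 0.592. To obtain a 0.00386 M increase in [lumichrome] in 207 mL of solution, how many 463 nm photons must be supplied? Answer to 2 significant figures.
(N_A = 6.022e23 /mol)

2.4e22 photons

Product: (0.00386 M)(0.207 L) = 7.990e-4 mol.
Photons that must be absorbed: 7.990e-4 / 0.0273 = 0.02927 mol.
Fraction absorbed: 1 − 10^(−0.592) = 0.7441.
Incident photons needed: 0.02927 / 0.7441 = 0.03934 mol.
Photon count: 0.03934 × 6.022e23 = 2.4e22.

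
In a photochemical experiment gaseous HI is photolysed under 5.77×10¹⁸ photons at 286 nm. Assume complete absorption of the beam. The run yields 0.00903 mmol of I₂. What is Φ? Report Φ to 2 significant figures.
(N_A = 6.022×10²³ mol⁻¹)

Φ = 0.94

Product: 0.00903 mmol = 9.03×10⁻⁶ mol.
Moles of photons: 5.77×10¹⁸ / 6.022×10²³ = 9.582×10⁻⁶ mol.
Φ = 9.03×10⁻⁶ mol / 9.582×10⁻⁶ mol photons = 0.94.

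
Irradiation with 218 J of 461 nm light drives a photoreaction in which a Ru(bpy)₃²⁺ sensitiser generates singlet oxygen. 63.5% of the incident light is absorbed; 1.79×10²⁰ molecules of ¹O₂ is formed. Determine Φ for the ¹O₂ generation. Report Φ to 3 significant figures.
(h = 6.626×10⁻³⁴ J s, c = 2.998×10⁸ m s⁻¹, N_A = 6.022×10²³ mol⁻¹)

Product: 1.79×10²⁰ / 6.022×10²³ = 2.972×10⁻⁴ mol.
Photon energy at 461 nm: hc/λ = (6.626×10⁻³⁴)(2.998×10⁸)/(461×10⁻⁹) = 4.309×10⁻¹⁹ J.
Photons incident: 218 / 4.309×10⁻¹⁹ = 5.059×10²⁰, i.e. 5.059×10²⁰/6.022×10²³ = 8.401×10⁻⁴ mol.
Photons absorbed: 0.635 × 8.401×10⁻⁴ = 5.335×10⁻⁴ mol.
Φ = 2.972×10⁻⁴ mol / 5.335×10⁻⁴ mol photons = 0.557.

Φ = 0.557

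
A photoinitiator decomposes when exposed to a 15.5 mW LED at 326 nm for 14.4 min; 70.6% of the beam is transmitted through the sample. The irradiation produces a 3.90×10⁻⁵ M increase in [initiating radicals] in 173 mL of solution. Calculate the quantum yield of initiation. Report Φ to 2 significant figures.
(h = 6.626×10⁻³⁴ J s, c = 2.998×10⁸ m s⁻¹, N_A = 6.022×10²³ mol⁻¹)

Product: (3.90×10⁻⁵ M)(0.173 L) = 6.747×10⁻⁶ mol.
Photon energy at 326 nm: hc/λ = (6.626×10⁻³⁴)(2.998×10⁸)/(326×10⁻⁹) = 6.093×10⁻¹⁹ J.
Energy delivered: (15.5 mW)(864 s) = 13.39 J.
Photons incident: 13.39 / 6.093×10⁻¹⁹ = 2.198×10¹⁹, i.e. 2.198×10¹⁹/6.022×10²³ = 3.650×10⁻⁵ mol.
Fraction absorbed: 1 − 70.6/100 = 0.2940.
Photons absorbed: 0.2940 × 3.650×10⁻⁵ = 1.073×10⁻⁵ mol.
Φ = 6.747×10⁻⁶ mol / 1.073×10⁻⁵ mol photons = 0.63.

Φ = 0.63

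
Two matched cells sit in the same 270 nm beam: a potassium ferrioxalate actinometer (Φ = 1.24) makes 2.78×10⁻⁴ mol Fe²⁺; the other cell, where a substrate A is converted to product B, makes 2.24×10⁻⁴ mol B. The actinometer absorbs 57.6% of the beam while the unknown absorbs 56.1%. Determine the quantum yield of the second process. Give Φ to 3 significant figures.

Φ = 1.03

Photons absorbed by the actinometer: 2.78×10⁻⁴ / 1.24 = 2.242×10⁻⁴ mol.
Incident flux: 2.242×10⁻⁴ / 0.576 = 3.892×10⁻⁴ einstein.
Absorbed by unknown: 0.561 × 3.892×10⁻⁴ = 2.183×10⁻⁴ mol.
Φ(unknown) = 2.24×10⁻⁴ / 2.183×10⁻⁴ = 1.03.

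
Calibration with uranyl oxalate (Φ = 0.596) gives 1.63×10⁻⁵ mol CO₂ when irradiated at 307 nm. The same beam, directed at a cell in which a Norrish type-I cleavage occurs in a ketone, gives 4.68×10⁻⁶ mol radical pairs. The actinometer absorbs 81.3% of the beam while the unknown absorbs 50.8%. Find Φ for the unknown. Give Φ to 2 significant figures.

Φ = 0.27

Photons absorbed by the actinometer: 1.63×10⁻⁵ / 0.596 = 2.735×10⁻⁵ mol.
Incident flux: 2.735×10⁻⁵ / 0.813 = 3.364×10⁻⁵ einstein.
Absorbed by unknown: 0.508 × 3.364×10⁻⁵ = 1.709×10⁻⁵ mol.
Φ(unknown) = 4.68×10⁻⁶ / 1.709×10⁻⁵ = 0.27.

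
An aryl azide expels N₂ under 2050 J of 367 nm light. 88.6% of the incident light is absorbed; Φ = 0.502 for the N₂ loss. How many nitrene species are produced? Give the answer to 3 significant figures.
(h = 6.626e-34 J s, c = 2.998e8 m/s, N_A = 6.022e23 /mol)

1.68e21 species

Photon energy at 367 nm: hc/λ = (6.626e-34)(2.998e8)/(367e-9) = 5.413e-19 J.
Photons incident: 2050 / 5.413e-19 = 3.787e21, i.e. 3.787e21/6.022e23 = 0.006289 mol.
Photons absorbed: 0.886 × 0.006289 = 0.005572 mol.
Product: Φ × n_abs = 0.502 × 0.005572 = 0.002797 mol.
As a count: 0.002797 × 6.022e23 = 1.68e21.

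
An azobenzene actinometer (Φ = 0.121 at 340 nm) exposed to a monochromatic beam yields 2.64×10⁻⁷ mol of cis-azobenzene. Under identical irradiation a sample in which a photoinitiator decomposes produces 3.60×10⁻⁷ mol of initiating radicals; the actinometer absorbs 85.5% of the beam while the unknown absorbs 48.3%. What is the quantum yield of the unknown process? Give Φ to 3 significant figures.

Photons absorbed by the actinometer: 2.64×10⁻⁷ / 0.121 = 2.182×10⁻⁶ mol.
Incident flux: 2.182×10⁻⁶ / 0.855 = 2.552×10⁻⁶ einstein.
Absorbed by unknown: 0.483 × 2.552×10⁻⁶ = 1.233×10⁻⁶ mol.
Φ(unknown) = 3.60×10⁻⁷ / 1.233×10⁻⁶ = 0.292.

Φ = 0.292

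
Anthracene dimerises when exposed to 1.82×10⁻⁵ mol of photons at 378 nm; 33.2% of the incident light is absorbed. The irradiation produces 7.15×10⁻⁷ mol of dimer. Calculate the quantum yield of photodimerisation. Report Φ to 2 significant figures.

Photons absorbed: 0.332 × 1.82×10⁻⁵ = 6.042×10⁻⁶ mol.
Φ = 7.15×10⁻⁷ mol / 6.042×10⁻⁶ mol photons = 0.12.

Φ = 0.12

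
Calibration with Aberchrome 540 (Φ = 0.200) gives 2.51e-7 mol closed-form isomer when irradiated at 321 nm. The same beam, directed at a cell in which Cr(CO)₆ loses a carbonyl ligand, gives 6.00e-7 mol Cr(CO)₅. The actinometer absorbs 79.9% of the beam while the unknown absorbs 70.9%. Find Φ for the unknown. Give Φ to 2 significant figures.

Photons absorbed by the actinometer: 2.51e-7 / 0.200 = 1.255e-6 mol.
Incident flux: 1.255e-6 / 0.799 = 1.571e-6 einstein.
Absorbed by unknown: 0.709 × 1.571e-6 = 1.114e-6 mol.
Φ(unknown) = 6.00e-7 / 1.114e-6 = 0.54.

Φ = 0.54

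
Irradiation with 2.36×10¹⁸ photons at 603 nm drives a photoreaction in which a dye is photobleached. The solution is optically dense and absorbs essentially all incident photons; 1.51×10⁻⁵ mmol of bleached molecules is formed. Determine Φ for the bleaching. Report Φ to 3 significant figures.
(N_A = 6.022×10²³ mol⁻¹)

Φ = 0.00385

Product: 1.51×10⁻⁵ mmol = 1.51×10⁻⁸ mol.
Moles of photons: 2.36×10¹⁸ / 6.022×10²³ = 3.919×10⁻⁶ mol.
Φ = 1.51×10⁻⁸ mol / 3.919×10⁻⁶ mol photons = 0.00385.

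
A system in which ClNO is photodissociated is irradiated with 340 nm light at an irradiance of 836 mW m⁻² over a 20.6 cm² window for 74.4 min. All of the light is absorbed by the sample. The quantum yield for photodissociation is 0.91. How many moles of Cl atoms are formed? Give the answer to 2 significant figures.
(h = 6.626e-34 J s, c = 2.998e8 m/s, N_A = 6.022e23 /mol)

Photon energy at 340 nm: hc/λ = (6.626e-34)(2.998e8)/(340e-9) = 5.843e-19 J.
Energy delivered: (836 mW m⁻²)(20.6e-4 m²)(4464 s) = 7.688 J.
Photons incident: 7.688 / 5.843e-19 = 1.316e19, i.e. 1.316e19/6.022e23 = 2.185e-5 mol.
Product: Φ × n_abs = 0.91 × 2.185e-5 = 1.988e-5 mol.

2.0e-5 mol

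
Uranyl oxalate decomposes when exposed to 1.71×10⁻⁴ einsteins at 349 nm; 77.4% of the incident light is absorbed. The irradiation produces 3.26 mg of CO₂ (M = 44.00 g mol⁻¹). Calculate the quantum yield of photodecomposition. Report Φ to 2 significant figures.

Product: 3.26 mg / 44.00 g mol⁻¹ = 7.409×10⁻⁵ mol.
Photons absorbed: 0.774 × 1.71×10⁻⁴ = 1.324×10⁻⁴ mol.
Φ = 7.409×10⁻⁵ mol / 1.324×10⁻⁴ mol photons = 0.56.

Φ = 0.56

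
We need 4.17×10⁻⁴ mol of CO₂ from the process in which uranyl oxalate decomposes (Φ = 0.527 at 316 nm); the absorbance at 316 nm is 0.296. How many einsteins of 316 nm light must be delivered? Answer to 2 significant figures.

0.0016 einstein

Photons that must be absorbed: 4.17×10⁻⁴ / 0.527 = 7.913×10⁻⁴ mol.
Fraction absorbed: 1 − 10^(−0.296) = 0.4942.
Incident photons needed: 7.913×10⁻⁴ / 0.4942 = 0.001601 mol.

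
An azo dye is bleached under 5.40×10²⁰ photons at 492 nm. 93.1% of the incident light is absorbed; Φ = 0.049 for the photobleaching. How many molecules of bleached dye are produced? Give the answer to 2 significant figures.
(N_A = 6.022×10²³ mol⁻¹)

2.5×10¹⁹ molecules

Moles of photons: 5.40×10²⁰ / 6.022×10²³ = 8.967×10⁻⁴ mol.
Photons absorbed: 0.931 × 8.967×10⁻⁴ = 8.348×10⁻⁴ mol.
Product: Φ × n_abs = 0.049 × 8.348×10⁻⁴ = 4.091×10⁻⁵ mol.
As a count: 4.091×10⁻⁵ × 6.022×10²³ = 2.5×10¹⁹.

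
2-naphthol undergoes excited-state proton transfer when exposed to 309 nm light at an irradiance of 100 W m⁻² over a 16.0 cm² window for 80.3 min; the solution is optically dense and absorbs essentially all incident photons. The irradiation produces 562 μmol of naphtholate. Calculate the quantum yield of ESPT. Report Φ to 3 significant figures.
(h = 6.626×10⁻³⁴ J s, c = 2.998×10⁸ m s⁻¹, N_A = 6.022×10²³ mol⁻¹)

Φ = 0.282

Product: 562 μmol = 5.62×10⁻⁴ mol.
Photon energy at 309 nm: hc/λ = (6.626×10⁻³⁴)(2.998×10⁸)/(309×10⁻⁹) = 6.429×10⁻¹⁹ J.
Energy delivered: (100 W m⁻²)(16.0×10⁻⁴ m²)(4818 s) = 770.9 J.
Photons incident: 770.9 / 6.429×10⁻¹⁹ = 1.199×10²¹, i.e. 1.199×10²¹/6.022×10²³ = 0.001991 mol.
Φ = 5.62×10⁻⁴ mol / 0.001991 mol photons = 0.282.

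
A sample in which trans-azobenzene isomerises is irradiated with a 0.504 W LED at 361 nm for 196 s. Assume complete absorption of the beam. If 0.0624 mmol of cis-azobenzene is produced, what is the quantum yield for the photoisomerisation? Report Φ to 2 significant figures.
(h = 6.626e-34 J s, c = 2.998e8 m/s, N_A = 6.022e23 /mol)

Product: 0.0624 mmol = 6.24e-5 mol.
Photon energy at 361 nm: hc/λ = (6.626e-34)(2.998e8)/(361e-9) = 5.503e-19 J.
Energy delivered: (0.504 W)(196 s) = 98.78 J.
Photons incident: 98.78 / 5.503e-19 = 1.795e20, i.e. 1.795e20/6.022e23 = 2.981e-4 mol.
Φ = 6.24e-5 mol / 2.981e-4 mol photons = 0.21.

Φ = 0.21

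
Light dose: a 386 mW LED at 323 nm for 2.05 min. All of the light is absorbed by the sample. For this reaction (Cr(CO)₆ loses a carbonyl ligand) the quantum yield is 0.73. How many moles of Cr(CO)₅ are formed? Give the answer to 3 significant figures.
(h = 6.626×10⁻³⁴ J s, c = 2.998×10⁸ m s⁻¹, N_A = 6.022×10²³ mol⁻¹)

9.36×10⁻⁵ mol

Photon energy at 323 nm: hc/λ = (6.626×10⁻³⁴)(2.998×10⁸)/(323×10⁻⁹) = 6.150×10⁻¹⁹ J.
Energy delivered: (386 mW)(123 s) = 47.48 J.
Photons incident: 47.48 / 6.150×10⁻¹⁹ = 7.720×10¹⁹, i.e. 7.720×10¹⁹/6.022×10²³ = 1.282×10⁻⁴ mol.
Product: Φ × n_abs = 0.73 × 1.282×10⁻⁴ = 9.359×10⁻⁵ mol.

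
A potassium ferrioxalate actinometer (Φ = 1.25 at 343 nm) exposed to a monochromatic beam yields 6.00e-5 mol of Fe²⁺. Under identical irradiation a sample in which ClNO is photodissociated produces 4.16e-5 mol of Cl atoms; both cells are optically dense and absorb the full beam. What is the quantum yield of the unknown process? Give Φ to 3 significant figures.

Photons absorbed by the actinometer: 6.00e-5 / 1.25 = 4.800e-5 mol.
Φ(unknown) = 4.16e-5 / 4.800e-5 = 0.867.

Φ = 0.867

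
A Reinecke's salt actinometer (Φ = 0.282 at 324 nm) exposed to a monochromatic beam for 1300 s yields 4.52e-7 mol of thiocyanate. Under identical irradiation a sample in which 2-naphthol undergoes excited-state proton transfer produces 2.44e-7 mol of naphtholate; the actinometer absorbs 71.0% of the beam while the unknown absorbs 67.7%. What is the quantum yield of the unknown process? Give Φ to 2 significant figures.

Photons absorbed by the actinometer: 4.52e-7 / 0.282 = 1.603e-6 mol.
Incident flux: 1.603e-6 / 0.710 = 2.258e-6 einstein.
Absorbed by unknown: 0.677 × 2.258e-6 = 1.529e-6 mol.
Φ(unknown) = 2.44e-7 / 1.529e-6 = 0.16.

Φ = 0.16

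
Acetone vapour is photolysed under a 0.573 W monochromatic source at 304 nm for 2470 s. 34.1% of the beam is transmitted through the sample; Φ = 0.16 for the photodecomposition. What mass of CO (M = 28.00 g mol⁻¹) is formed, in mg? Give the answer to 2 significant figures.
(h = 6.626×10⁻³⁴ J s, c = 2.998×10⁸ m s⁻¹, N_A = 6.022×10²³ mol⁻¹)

11 mg

Photon energy at 304 nm: hc/λ = (6.626×10⁻³⁴)(2.998×10⁸)/(304×10⁻⁹) = 6.534×10⁻¹⁹ J.
Energy delivered: (0.573 W)(2470 s) = 1415 J.
Photons incident: 1415 / 6.534×10⁻¹⁹ = 2.166×10²¹, i.e. 2.166×10²¹/6.022×10²³ = 0.003597 mol.
Fraction absorbed: 1 − 34.1/100 = 0.6590.
Photons absorbed: 0.6590 × 0.003597 = 0.002370 mol.
Product: Φ × n_abs = 0.16 × 0.002370 = 3.792×10⁻⁴ mol.
Mass: 3.792×10⁻⁴ × 28.00 = 0.01062 g = 11 mg.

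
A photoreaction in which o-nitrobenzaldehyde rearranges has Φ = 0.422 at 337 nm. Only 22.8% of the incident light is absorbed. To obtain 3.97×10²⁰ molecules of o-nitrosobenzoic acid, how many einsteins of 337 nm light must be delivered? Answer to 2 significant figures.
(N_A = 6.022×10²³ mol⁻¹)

0.0069 einstein

Product: 3.97×10²⁰ / 6.022×10²³ = 6.592×10⁻⁴ mol.
Photons that must be absorbed: 6.592×10⁻⁴ / 0.422 = 0.001562 mol.
Incident photons needed: 0.001562 / 0.228 = 0.006851 mol.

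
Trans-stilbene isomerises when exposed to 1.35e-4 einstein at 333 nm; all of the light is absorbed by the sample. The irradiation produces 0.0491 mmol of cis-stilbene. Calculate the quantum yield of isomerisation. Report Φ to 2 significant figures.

Product: 0.0491 mmol = 4.91e-5 mol.
Φ = 4.91e-5 mol / 1.35e-4 mol photons = 0.36.

Φ = 0.36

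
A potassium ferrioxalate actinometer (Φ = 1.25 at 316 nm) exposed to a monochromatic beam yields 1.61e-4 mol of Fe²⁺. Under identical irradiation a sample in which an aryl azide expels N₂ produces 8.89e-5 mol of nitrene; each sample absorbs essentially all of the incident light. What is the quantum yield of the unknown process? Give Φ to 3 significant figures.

Φ = 0.690

Photons absorbed by the actinometer: 1.61e-4 / 1.25 = 1.288e-4 mol.
Φ(unknown) = 8.89e-5 / 1.288e-4 = 0.690.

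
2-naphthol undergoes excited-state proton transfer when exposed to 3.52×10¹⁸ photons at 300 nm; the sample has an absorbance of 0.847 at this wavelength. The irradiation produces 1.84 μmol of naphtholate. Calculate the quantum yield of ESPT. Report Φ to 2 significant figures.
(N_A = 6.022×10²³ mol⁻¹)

Φ = 0.37

Product: 1.84 μmol = 1.84×10⁻⁶ mol.
Moles of photons: 3.52×10¹⁸ / 6.022×10²³ = 5.845×10⁻⁶ mol.
Fraction absorbed: 1 − 10^(−0.847) = 0.8578.
Photons absorbed: 0.8578 × 5.845×10⁻⁶ = 5.014×10⁻⁶ mol.
Φ = 1.84×10⁻⁶ mol / 5.014×10⁻⁶ mol photons = 0.37.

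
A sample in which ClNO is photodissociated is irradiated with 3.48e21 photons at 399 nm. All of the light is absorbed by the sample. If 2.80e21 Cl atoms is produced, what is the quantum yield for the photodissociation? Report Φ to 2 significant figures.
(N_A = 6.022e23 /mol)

Φ = 0.80

Product: 2.80e21 / 6.022e23 = 0.004650 mol.
Moles of photons: 3.48e21 / 6.022e23 = 0.005779 mol.
Φ = 0.004650 mol / 0.005779 mol photons = 0.80.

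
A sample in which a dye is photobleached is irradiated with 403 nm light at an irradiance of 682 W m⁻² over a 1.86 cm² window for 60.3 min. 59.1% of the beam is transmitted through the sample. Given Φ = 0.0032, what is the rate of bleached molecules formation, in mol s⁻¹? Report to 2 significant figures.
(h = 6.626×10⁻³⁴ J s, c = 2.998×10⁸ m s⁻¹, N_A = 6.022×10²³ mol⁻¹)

Photon energy at 403 nm: hc/λ = (6.626×10⁻³⁴)(2.998×10⁸)/(403×10⁻⁹) = 4.929×10⁻¹⁹ J.
Energy delivered: (682 W m⁻²)(1.86×10⁻⁴ m²)(3618 s) = 459.0 J.
Photons incident: 459.0 / 4.929×10⁻¹⁹ = 9.312×10²⁰, i.e. 9.312×10²⁰/6.022×10²³ = 0.001546 mol.
Fraction absorbed: 1 − 59.1/100 = 0.4090.
Photons absorbed: 0.4090 × 0.001546 = 6.323×10⁻⁴ mol.
Product formed: 0.0032 × 6.323×10⁻⁴ = 2.023×10⁻⁶ mol.
Rate: 2.023×10⁻⁶ / 3618 s = 5.6×10⁻¹⁰ mol s⁻¹.

5.6×10⁻¹⁰ mol s⁻¹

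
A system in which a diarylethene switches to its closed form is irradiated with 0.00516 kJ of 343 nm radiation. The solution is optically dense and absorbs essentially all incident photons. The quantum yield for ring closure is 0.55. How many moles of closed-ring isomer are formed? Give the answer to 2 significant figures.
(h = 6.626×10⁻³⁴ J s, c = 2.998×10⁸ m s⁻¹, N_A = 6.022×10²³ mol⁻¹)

8.1×10⁻⁶ mol

Photon energy at 343 nm: hc/λ = (6.626×10⁻³⁴)(2.998×10⁸)/(343×10⁻⁹) = 5.791×10⁻¹⁹ J.
Incident energy: 0.00516 kJ = 5.16 J.
Photons incident: 5.16 / 5.791×10⁻¹⁹ = 8.910×10¹⁸, i.e. 8.910×10¹⁸/6.022×10²³ = 1.480×10⁻⁵ mol.
Product: Φ × n_abs = 0.55 × 1.480×10⁻⁵ = 8.140×10⁻⁶ mol.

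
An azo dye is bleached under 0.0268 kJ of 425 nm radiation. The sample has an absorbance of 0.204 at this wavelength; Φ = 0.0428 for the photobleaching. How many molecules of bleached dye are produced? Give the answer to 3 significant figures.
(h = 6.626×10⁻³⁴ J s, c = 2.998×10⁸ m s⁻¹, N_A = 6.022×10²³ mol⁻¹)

9.20×10¹⁷ molecules

Photon energy at 425 nm: hc/λ = (6.626×10⁻³⁴)(2.998×10⁸)/(425×10⁻⁹) = 4.674×10⁻¹⁹ J.
Incident energy: 0.0268 kJ = 26.8 J.
Photons incident: 26.8 / 4.674×10⁻¹⁹ = 5.734×10¹⁹, i.e. 5.734×10¹⁹/6.022×10²³ = 9.522×10⁻⁵ mol.
Fraction absorbed: 1 − 10^(−0.204) = 0.3748.
Photons absorbed: 0.3748 × 9.522×10⁻⁵ = 3.569×10⁻⁵ mol.
Product: Φ × n_abs = 0.0428 × 3.569×10⁻⁵ = 1.528×10⁻⁶ mol.
As a count: 1.528×10⁻⁶ × 6.022×10²³ = 9.20×10¹⁷.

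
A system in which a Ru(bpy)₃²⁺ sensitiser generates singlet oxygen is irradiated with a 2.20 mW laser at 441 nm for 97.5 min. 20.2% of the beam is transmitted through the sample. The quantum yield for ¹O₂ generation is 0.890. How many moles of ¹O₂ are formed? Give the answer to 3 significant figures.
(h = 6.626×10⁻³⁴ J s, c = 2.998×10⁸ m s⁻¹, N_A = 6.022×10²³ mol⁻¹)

3.37×10⁻⁵ mol

Photon energy at 441 nm: hc/λ = (6.626×10⁻³⁴)(2.998×10⁸)/(441×10⁻⁹) = 4.504×10⁻¹⁹ J.
Energy delivered: (2.20 mW)(5850 s) = 12.87 J.
Photons incident: 12.87 / 4.504×10⁻¹⁹ = 2.857×10¹⁹, i.e. 2.857×10¹⁹/6.022×10²³ = 4.744×10⁻⁵ mol.
Fraction absorbed: 1 − 20.2/100 = 0.7980.
Photons absorbed: 0.7980 × 4.744×10⁻⁵ = 3.786×10⁻⁵ mol.
Product: Φ × n_abs = 0.890 × 3.786×10⁻⁵ = 3.370×10⁻⁵ mol.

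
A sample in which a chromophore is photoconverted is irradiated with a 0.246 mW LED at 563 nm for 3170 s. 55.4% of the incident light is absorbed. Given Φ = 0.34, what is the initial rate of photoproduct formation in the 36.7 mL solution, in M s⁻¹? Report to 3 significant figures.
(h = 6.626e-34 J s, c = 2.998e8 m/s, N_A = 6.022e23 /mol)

Photon energy at 563 nm: hc/λ = (6.626e-34)(2.998e8)/(563e-9) = 3.528e-19 J.
Energy delivered: (0.246 mW)(3170 s) = 0.7798 J.
Photons incident: 0.7798 / 3.528e-19 = 2.210e18, i.e. 2.210e18/6.022e23 = 3.670e-6 mol.
Photons absorbed: 0.554 × 3.670e-6 = 2.033e-6 mol.
Product formed: 0.34 × 2.033e-6 = 6.912e-7 mol.
Rate: 6.912e-7 mol / (3170 s × 0.0367 L) = 5.94e-9 M s⁻¹.

5.94e-9 M s⁻¹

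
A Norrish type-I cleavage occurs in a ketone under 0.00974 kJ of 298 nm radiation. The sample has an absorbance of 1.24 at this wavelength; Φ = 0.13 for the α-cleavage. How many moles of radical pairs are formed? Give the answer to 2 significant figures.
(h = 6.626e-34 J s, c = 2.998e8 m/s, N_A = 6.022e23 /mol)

Photon energy at 298 nm: hc/λ = (6.626e-34)(2.998e8)/(298e-9) = 6.666e-19 J.
Incident energy: 0.00974 kJ = 9.74 J.
Photons incident: 9.74 / 6.666e-19 = 1.461e19, i.e. 1.461e19/6.022e23 = 2.426e-5 mol.
Fraction absorbed: 1 − 10^(−1.24) = 0.9425.
Photons absorbed: 0.9425 × 2.426e-5 = 2.287e-5 mol.
Product: Φ × n_abs = 0.13 × 2.287e-5 = 2.973e-6 mol.

3.0e-6 mol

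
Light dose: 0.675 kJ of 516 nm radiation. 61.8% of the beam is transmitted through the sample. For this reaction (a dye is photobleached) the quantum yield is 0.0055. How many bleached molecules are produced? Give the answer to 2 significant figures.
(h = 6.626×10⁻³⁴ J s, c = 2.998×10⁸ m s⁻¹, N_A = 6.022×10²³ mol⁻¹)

Photon energy at 516 nm: hc/λ = (6.626×10⁻³⁴)(2.998×10⁸)/(516×10⁻⁹) = 3.850×10⁻¹⁹ J.
Incident energy: 0.675 kJ = 675 J.
Photons incident: 675 / 3.850×10⁻¹⁹ = 1.753×10²¹, i.e. 1.753×10²¹/6.022×10²³ = 0.002911 mol.
Fraction absorbed: 1 − 61.8/100 = 0.3820.
Photons absorbed: 0.3820 × 0.002911 = 0.001112 mol.
Product: Φ × n_abs = 0.0055 × 0.001112 = 6.116×10⁻⁶ mol.
As a count: 6.116×10⁻⁶ × 6.022×10²³ = 3.7×10¹⁸.

3.7×10¹⁸ bleached molecules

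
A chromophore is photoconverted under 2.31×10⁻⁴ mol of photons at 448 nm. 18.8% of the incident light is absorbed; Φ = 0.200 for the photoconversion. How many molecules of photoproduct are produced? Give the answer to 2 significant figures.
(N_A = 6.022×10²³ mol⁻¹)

5.2×10¹⁸ molecules

Photons absorbed: 0.188 × 2.31×10⁻⁴ = 4.343×10⁻⁵ mol.
Product: Φ × n_abs = 0.200 × 4.343×10⁻⁵ = 8.686×10⁻⁶ mol.
As a count: 8.686×10⁻⁶ × 6.022×10²³ = 5.2×10¹⁸.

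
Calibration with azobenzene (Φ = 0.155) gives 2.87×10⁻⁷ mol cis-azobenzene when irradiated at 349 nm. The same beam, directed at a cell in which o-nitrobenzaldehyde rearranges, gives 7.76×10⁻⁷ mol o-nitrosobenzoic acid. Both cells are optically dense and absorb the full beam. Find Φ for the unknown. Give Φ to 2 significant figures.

Φ = 0.42

Photons absorbed by the actinometer: 2.87×10⁻⁷ / 0.155 = 1.852×10⁻⁶ mol.
Φ(unknown) = 7.76×10⁻⁷ / 1.852×10⁻⁶ = 0.42.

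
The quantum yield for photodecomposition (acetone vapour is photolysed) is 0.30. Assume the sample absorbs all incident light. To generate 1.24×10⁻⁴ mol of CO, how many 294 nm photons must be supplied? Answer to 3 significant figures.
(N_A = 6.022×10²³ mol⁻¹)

2.49×10²⁰ photons

Photons that must be absorbed: 1.24×10⁻⁴ / 0.30 = 4.133×10⁻⁴ mol.
Photon count: 4.133×10⁻⁴ × 6.022×10²³ = 2.49×10²⁰.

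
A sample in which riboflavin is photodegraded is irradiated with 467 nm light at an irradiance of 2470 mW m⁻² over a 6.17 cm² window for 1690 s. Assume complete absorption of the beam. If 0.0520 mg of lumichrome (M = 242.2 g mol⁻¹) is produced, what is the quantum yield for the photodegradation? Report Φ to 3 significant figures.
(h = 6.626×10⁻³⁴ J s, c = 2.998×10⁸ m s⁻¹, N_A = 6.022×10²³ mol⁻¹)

Product: 0.0520 mg / 242.2 g mol⁻¹ = 2.147×10⁻⁷ mol.
Photon energy at 467 nm: hc/λ = (6.626×10⁻³⁴)(2.998×10⁸)/(467×10⁻⁹) = 4.254×10⁻¹⁹ J.
Energy delivered: (2470 mW m⁻²)(6.17×10⁻⁴ m²)(1690 s) = 2.576 J.
Photons incident: 2.576 / 4.254×10⁻¹⁹ = 6.055×10¹⁸, i.e. 6.055×10¹⁸/6.022×10²³ = 1.005×10⁻⁵ mol.
Φ = 2.147×10⁻⁷ mol / 1.005×10⁻⁵ mol photons = 0.0214.

Φ = 0.0214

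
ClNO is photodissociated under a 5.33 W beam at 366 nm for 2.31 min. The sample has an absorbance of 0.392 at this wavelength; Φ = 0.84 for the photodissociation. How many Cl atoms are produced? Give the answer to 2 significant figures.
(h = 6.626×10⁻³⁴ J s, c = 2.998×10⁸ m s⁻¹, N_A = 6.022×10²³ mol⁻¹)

6.8×10²⁰ atoms

Photon energy at 366 nm: hc/λ = (6.626×10⁻³⁴)(2.998×10⁸)/(366×10⁻⁹) = 5.428×10⁻¹⁹ J.
Energy delivered: (5.33 W)(138.6 s) = 738.7 J.
Photons incident: 738.7 / 5.428×10⁻¹⁹ = 1.361×10²¹, i.e. 1.361×10²¹/6.022×10²³ = 0.002260 mol.
Fraction absorbed: 1 − 10^(−0.392) = 0.5945.
Photons absorbed: 0.5945 × 0.002260 = 0.001344 mol.
Product: Φ × n_abs = 0.84 × 0.001344 = 0.001129 mol.
As a count: 0.001129 × 6.022×10²³ = 6.8×10²⁰.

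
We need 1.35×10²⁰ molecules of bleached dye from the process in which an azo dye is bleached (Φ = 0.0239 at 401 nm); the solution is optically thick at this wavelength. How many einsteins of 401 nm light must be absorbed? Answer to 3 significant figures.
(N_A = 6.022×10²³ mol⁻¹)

Product: 1.35×10²⁰ / 6.022×10²³ = 2.242×10⁻⁴ mol.
Photons that must be absorbed: 2.242×10⁻⁴ / 0.0239 = 0.009381 mol.

0.00938 einstein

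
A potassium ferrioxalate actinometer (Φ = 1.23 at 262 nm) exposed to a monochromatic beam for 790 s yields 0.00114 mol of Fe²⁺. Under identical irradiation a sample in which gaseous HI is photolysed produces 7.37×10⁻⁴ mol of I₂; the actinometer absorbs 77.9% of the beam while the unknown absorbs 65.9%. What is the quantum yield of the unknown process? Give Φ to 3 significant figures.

Φ = 0.940

Photons absorbed by the actinometer: 0.00114 / 1.23 = 9.268×10⁻⁴ mol.
Incident flux: 9.268×10⁻⁴ / 0.779 = 0.001190 einstein.
Absorbed by unknown: 0.659 × 0.001190 = 7.842×10⁻⁴ mol.
Φ(unknown) = 7.37×10⁻⁴ / 7.842×10⁻⁴ = 0.940.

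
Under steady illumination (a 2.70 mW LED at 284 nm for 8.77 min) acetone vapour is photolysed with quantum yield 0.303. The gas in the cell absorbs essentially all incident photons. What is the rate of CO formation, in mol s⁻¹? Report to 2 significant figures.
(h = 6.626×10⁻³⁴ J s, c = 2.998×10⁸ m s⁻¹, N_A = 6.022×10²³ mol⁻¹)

1.9×10⁻⁹ mol s⁻¹

Photon energy at 284 nm: hc/λ = (6.626×10⁻³⁴)(2.998×10⁸)/(284×10⁻⁹) = 6.995×10⁻¹⁹ J.
Energy delivered: (2.70 mW)(526.2 s) = 1.421 J.
Photons incident: 1.421 / 6.995×10⁻¹⁹ = 2.031×10¹⁸, i.e. 2.031×10¹⁸/6.022×10²³ = 3.373×10⁻⁶ mol.
Product formed: 0.303 × 3.373×10⁻⁶ = 1.022×10⁻⁶ mol.
Rate: 1.022×10⁻⁶ / 526.2 s = 1.9×10⁻⁹ mol s⁻¹.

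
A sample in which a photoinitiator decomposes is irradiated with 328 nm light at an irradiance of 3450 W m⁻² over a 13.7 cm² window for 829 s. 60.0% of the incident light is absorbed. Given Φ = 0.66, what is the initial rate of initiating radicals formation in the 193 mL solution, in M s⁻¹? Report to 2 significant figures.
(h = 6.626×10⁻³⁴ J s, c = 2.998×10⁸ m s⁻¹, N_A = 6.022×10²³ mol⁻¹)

Photon energy at 328 nm: hc/λ = (6.626×10⁻³⁴)(2.998×10⁸)/(328×10⁻⁹) = 6.056×10⁻¹⁹ J.
Energy delivered: (3450 W m⁻²)(13.7×10⁻⁴ m²)(829 s) = 3918 J.
Photons incident: 3918 / 6.056×10⁻¹⁹ = 6.470×10²¹, i.e. 6.470×10²¹/6.022×10²³ = 0.01074 mol.
Photons absorbed: 0.600 × 0.01074 = 0.006444 mol.
Product formed: 0.66 × 0.006444 = 0.004253 mol.
Rate: 0.004253 mol / (829 s × 0.193 L) = 2.7×10⁻⁵ M s⁻¹.

2.7×10⁻⁵ M s⁻¹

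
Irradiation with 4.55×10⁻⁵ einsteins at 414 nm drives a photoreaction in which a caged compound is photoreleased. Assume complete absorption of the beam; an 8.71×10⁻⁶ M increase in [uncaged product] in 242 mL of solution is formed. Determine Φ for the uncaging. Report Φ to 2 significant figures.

Product: (8.71×10⁻⁶ M)(0.242 L) = 2.108×10⁻⁶ mol.
Φ = 2.108×10⁻⁶ mol / 4.55×10⁻⁵ mol photons = 0.046.

Φ = 0.046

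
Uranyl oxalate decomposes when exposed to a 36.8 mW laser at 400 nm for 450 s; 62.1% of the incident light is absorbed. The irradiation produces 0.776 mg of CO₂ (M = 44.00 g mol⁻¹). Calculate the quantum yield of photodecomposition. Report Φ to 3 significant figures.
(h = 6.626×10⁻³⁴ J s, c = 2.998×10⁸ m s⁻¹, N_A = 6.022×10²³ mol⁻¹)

Product: 0.776 mg / 44.00 g mol⁻¹ = 1.764×10⁻⁵ mol.
Photon energy at 400 nm: hc/λ = (6.626×10⁻³⁴)(2.998×10⁸)/(400×10⁻⁹) = 4.966×10⁻¹⁹ J.
Energy delivered: (36.8 mW)(450 s) = 16.56 J.
Photons incident: 16.56 / 4.966×10⁻¹⁹ = 3.335×10¹⁹, i.e. 3.335×10¹⁹/6.022×10²³ = 5.538×10⁻⁵ mol.
Photons absorbed: 0.621 × 5.538×10⁻⁵ = 3.439×10⁻⁵ mol.
Φ = 1.764×10⁻⁵ mol / 3.439×10⁻⁵ mol photons = 0.513.

Φ = 0.513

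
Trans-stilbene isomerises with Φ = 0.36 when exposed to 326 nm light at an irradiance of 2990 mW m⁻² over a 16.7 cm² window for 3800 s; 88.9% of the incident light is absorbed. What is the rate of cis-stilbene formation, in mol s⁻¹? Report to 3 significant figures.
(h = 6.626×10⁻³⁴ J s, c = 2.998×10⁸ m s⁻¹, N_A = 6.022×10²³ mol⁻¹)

Photon energy at 326 nm: hc/λ = (6.626×10⁻³⁴)(2.998×10⁸)/(326×10⁻⁹) = 6.093×10⁻¹⁹ J.
Energy delivered: (2990 mW m⁻²)(16.7×10⁻⁴ m²)(3800 s) = 18.97 J.
Photons incident: 18.97 / 6.093×10⁻¹⁹ = 3.113×10¹⁹, i.e. 3.113×10¹⁹/6.022×10²³ = 5.169×10⁻⁵ mol.
Photons absorbed: 0.889 × 5.169×10⁻⁵ = 4.595×10⁻⁵ mol.
Product formed: 0.36 × 4.595×10⁻⁵ = 1.654×10⁻⁵ mol.
Rate: 1.654×10⁻⁵ / 3800 s = 4.35×10⁻⁹ mol s⁻¹.

4.35×10⁻⁹ mol s⁻¹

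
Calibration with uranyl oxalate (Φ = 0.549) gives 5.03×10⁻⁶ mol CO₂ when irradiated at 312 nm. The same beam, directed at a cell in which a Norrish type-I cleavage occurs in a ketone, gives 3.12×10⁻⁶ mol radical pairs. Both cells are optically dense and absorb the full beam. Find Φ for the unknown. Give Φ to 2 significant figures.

Photons absorbed by the actinometer: 5.03×10⁻⁶ / 0.549 = 9.162×10⁻⁶ mol.
Φ(unknown) = 3.12×10⁻⁶ / 9.162×10⁻⁶ = 0.34.

Φ = 0.34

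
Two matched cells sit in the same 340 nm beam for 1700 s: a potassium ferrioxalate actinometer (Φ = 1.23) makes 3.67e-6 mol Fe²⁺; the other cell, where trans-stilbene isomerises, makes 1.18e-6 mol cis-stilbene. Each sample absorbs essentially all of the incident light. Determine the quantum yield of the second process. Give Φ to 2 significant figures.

Φ = 0.40

Photons absorbed by the actinometer: 3.67e-6 / 1.23 = 2.984e-6 mol.
Φ(unknown) = 1.18e-6 / 2.984e-6 = 0.40.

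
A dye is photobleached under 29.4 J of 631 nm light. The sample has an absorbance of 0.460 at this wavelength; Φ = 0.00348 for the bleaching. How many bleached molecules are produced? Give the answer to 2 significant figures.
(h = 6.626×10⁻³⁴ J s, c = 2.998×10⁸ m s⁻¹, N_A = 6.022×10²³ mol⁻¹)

2.1×10¹⁷ bleached molecules

Photon energy at 631 nm: hc/λ = (6.626×10⁻³⁴)(2.998×10⁸)/(631×10⁻⁹) = 3.148×10⁻¹⁹ J.
Photons incident: 29.4 / 3.148×10⁻¹⁹ = 9.339×10¹⁹, i.e. 9.339×10¹⁹/6.022×10²³ = 1.551×10⁻⁴ mol.
Fraction absorbed: 1 − 10^(−0.460) = 0.6533.
Photons absorbed: 0.6533 × 1.551×10⁻⁴ = 1.013×10⁻⁴ mol.
Product: Φ × n_abs = 0.00348 × 1.013×10⁻⁴ = 3.525×10⁻⁷ mol.
As a count: 3.525×10⁻⁷ × 6.022×10²³ = 2.1×10¹⁷.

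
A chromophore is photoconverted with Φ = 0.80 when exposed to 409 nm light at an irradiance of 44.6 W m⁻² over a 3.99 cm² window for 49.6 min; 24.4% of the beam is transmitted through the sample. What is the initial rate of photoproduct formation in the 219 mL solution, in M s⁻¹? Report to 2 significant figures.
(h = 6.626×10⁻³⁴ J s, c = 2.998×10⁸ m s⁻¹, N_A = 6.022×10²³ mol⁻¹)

Photon energy at 409 nm: hc/λ = (6.626×10⁻³⁴)(2.998×10⁸)/(409×10⁻⁹) = 4.857×10⁻¹⁹ J.
Energy delivered: (44.6 W m⁻²)(3.99×10⁻⁴ m²)(2976 s) = 52.96 J.
Photons incident: 52.96 / 4.857×10⁻¹⁹ = 1.090×10²⁰, i.e. 1.090×10²⁰/6.022×10²³ = 1.810×10⁻⁴ mol.
Fraction absorbed: 1 − 24.4/100 = 0.7560.
Photons absorbed: 0.7560 × 1.810×10⁻⁴ = 1.368×10⁻⁴ mol.
Product formed: 0.80 × 1.368×10⁻⁴ = 1.094×10⁻⁴ mol.
Rate: 1.094×10⁻⁴ mol / (2976 s × 0.219 L) = 1.7×10⁻⁷ M s⁻¹.

1.7×10⁻⁷ M s⁻¹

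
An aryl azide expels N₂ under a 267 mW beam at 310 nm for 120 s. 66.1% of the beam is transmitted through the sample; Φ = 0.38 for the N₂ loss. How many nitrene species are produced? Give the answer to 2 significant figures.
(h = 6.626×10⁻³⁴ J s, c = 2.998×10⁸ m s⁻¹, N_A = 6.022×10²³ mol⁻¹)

6.4×10¹⁸ species

Photon energy at 310 nm: hc/λ = (6.626×10⁻³⁴)(2.998×10⁸)/(310×10⁻⁹) = 6.408×10⁻¹⁹ J.
Energy delivered: (267 mW)(120 s) = 32.04 J.
Photons incident: 32.04 / 6.408×10⁻¹⁹ = 5.000×10¹⁹, i.e. 5.000×10¹⁹/6.022×10²³ = 8.303×10⁻⁵ mol.
Fraction absorbed: 1 − 66.1/100 = 0.3390.
Photons absorbed: 0.3390 × 8.303×10⁻⁵ = 2.815×10⁻⁵ mol.
Product: Φ × n_abs = 0.38 × 2.815×10⁻⁵ = 1.070×10⁻⁵ mol.
As a count: 1.070×10⁻⁵ × 6.022×10²³ = 6.4×10¹⁸.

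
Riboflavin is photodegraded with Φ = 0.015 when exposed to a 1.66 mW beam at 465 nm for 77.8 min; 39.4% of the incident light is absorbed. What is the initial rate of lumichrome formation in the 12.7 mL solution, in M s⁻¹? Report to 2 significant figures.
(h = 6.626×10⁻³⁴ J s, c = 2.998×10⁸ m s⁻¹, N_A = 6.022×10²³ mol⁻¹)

3.0×10⁻⁹ M s⁻¹

Photon energy at 465 nm: hc/λ = (6.626×10⁻³⁴)(2.998×10⁸)/(465×10⁻⁹) = 4.272×10⁻¹⁹ J.
Energy delivered: (1.66 mW)(4668 s) = 7.749 J.
Photons incident: 7.749 / 4.272×10⁻¹⁹ = 1.814×10¹⁹, i.e. 1.814×10¹⁹/6.022×10²³ = 3.012×10⁻⁵ mol.
Photons absorbed: 0.394 × 3.012×10⁻⁵ = 1.187×10⁻⁵ mol.
Product formed: 0.015 × 1.187×10⁻⁵ = 1.780×10⁻⁷ mol.
Rate: 1.780×10⁻⁷ mol / (4668 s × 0.0127 L) = 3.0×10⁻⁹ M s⁻¹.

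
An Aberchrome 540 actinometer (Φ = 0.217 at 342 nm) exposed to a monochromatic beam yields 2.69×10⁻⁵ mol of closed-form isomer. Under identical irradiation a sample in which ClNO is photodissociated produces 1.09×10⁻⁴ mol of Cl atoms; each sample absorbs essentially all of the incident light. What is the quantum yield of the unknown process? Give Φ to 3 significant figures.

Φ = 0.879

Photons absorbed by the actinometer: 2.69×10⁻⁵ / 0.217 = 1.240×10⁻⁴ mol.
Φ(unknown) = 1.09×10⁻⁴ / 1.240×10⁻⁴ = 0.879.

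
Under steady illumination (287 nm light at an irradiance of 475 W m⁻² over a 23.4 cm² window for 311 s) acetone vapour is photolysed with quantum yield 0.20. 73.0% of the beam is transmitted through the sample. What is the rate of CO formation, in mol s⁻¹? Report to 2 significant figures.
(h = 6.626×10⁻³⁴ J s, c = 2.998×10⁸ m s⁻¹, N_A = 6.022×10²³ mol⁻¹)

Photon energy at 287 nm: hc/λ = (6.626×10⁻³⁴)(2.998×10⁸)/(287×10⁻⁹) = 6.922×10⁻¹⁹ J.
Energy delivered: (475 W m⁻²)(23.4×10⁻⁴ m²)(311 s) = 345.7 J.
Photons incident: 345.7 / 6.922×10⁻¹⁹ = 4.994×10²⁰, i.e. 4.994×10²⁰/6.022×10²³ = 8.293×10⁻⁴ mol.
Fraction absorbed: 1 − 73.0/100 = 0.2700.
Photons absorbed: 0.2700 × 8.293×10⁻⁴ = 2.239×10⁻⁴ mol.
Product formed: 0.20 × 2.239×10⁻⁴ = 4.478×10⁻⁵ mol.
Rate: 4.478×10⁻⁵ / 311 s = 1.4×10⁻⁷ mol s⁻¹.

1.4×10⁻⁷ mol s⁻¹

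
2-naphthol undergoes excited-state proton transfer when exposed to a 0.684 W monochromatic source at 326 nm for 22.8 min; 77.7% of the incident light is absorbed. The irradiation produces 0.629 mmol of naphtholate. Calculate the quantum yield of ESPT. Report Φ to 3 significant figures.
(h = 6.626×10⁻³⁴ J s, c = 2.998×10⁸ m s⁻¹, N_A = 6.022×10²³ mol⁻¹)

Φ = 0.317

Product: 0.629 mmol = 6.29×10⁻⁴ mol.
Photon energy at 326 nm: hc/λ = (6.626×10⁻³⁴)(2.998×10⁸)/(326×10⁻⁹) = 6.093×10⁻¹⁹ J.
Energy delivered: (0.684 W)(1368 s) = 935.7 J.
Photons incident: 935.7 / 6.093×10⁻¹⁹ = 1.536×10²¹, i.e. 1.536×10²¹/6.022×10²³ = 0.002551 mol.
Photons absorbed: 0.777 × 0.002551 = 0.001982 mol.
Φ = 6.29×10⁻⁴ mol / 0.001982 mol photons = 0.317.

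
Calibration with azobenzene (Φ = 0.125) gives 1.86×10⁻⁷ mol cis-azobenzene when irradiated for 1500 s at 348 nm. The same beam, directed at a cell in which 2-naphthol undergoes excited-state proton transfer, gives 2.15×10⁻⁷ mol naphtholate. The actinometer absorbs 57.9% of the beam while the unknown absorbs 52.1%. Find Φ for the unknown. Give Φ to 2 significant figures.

Photons absorbed by the actinometer: 1.86×10⁻⁷ / 0.125 = 1.488×10⁻⁶ mol.
Incident flux: 1.488×10⁻⁶ / 0.579 = 2.570×10⁻⁶ einstein.
Absorbed by unknown: 0.521 × 2.570×10⁻⁶ = 1.339×10⁻⁶ mol.
Φ(unknown) = 2.15×10⁻⁷ / 1.339×10⁻⁶ = 0.16.

Φ = 0.16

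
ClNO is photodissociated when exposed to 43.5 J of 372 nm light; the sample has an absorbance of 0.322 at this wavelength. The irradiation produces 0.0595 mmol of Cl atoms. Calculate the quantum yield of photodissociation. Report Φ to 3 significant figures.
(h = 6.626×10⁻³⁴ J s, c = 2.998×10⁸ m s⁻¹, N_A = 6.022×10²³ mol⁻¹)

Product: 0.0595 mmol = 5.95×10⁻⁵ mol.
Photon energy at 372 nm: hc/λ = (6.626×10⁻³⁴)(2.998×10⁸)/(372×10⁻⁹) = 5.340×10⁻¹⁹ J.
Photons incident: 43.5 / 5.340×10⁻¹⁹ = 8.146×10¹⁹, i.e. 8.146×10¹⁹/6.022×10²³ = 1.353×10⁻⁴ mol.
Fraction absorbed: 1 − 10^(−0.322) = 0.5236.
Photons absorbed: 0.5236 × 1.353×10⁻⁴ = 7.084×10⁻⁵ mol.
Φ = 5.95×10⁻⁵ mol / 7.084×10⁻⁵ mol photons = 0.840.

Φ = 0.840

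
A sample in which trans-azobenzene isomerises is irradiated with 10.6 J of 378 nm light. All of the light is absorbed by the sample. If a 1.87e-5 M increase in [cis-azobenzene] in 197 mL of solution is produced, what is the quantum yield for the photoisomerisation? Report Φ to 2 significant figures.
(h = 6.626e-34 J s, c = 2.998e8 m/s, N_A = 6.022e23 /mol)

Product: (1.87e-5 M)(0.197 L) = 3.684e-6 mol.
Photon energy at 378 nm: hc/λ = (6.626e-34)(2.998e8)/(378e-9) = 5.255e-19 J.
Photons incident: 10.6 / 5.255e-19 = 2.017e19, i.e. 2.017e19/6.022e23 = 3.349e-5 mol.
Φ = 3.684e-6 mol / 3.349e-5 mol photons = 0.11.

Φ = 0.11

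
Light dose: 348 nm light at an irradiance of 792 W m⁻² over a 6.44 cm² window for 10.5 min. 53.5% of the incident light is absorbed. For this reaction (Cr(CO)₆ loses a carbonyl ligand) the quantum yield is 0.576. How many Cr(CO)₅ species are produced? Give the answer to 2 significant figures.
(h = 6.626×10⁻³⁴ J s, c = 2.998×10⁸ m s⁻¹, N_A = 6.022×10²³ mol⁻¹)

Photon energy at 348 nm: hc/λ = (6.626×10⁻³⁴)(2.998×10⁸)/(348×10⁻⁹) = 5.708×10⁻¹⁹ J.
Energy delivered: (792 W m⁻²)(6.44×10⁻⁴ m²)(630 s) = 321.3 J.
Photons incident: 321.3 / 5.708×10⁻¹⁹ = 5.629×10²⁰, i.e. 5.629×10²⁰/6.022×10²³ = 9.347×10⁻⁴ mol.
Photons absorbed: 0.535 × 9.347×10⁻⁴ = 5.001×10⁻⁴ mol.
Product: Φ × n_abs = 0.576 × 5.001×10⁻⁴ = 2.881×10⁻⁴ mol.
As a count: 2.881×10⁻⁴ × 6.022×10²³ = 1.7×10²⁰.

1.7×10²⁰ species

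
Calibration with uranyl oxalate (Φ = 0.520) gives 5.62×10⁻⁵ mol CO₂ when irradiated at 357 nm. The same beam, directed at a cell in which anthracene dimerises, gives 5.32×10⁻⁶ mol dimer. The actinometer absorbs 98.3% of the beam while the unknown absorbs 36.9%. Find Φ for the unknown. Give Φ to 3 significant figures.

Φ = 0.131

Photons absorbed by the actinometer: 5.62×10⁻⁵ / 0.520 = 1.081×10⁻⁴ mol.
Incident flux: 1.081×10⁻⁴ / 0.983 = 1.100×10⁻⁴ einstein.
Absorbed by unknown: 0.369 × 1.100×10⁻⁴ = 4.059×10⁻⁵ mol.
Φ(unknown) = 5.32×10⁻⁶ / 4.059×10⁻⁵ = 0.131.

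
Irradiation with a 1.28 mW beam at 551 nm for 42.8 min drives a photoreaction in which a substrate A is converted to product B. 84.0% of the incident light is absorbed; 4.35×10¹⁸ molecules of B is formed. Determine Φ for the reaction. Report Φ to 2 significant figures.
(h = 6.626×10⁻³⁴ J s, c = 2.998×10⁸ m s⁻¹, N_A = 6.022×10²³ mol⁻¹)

Φ = 0.57

Product: 4.35×10¹⁸ / 6.022×10²³ = 7.224×10⁻⁶ mol.
Photon energy at 551 nm: hc/λ = (6.626×10⁻³⁴)(2.998×10⁸)/(551×10⁻⁹) = 3.605×10⁻¹⁹ J.
Energy delivered: (1.28 mW)(2568 s) = 3.287 J.
Photons incident: 3.287 / 3.605×10⁻¹⁹ = 9.118×10¹⁸, i.e. 9.118×10¹⁸/6.022×10²³ = 1.514×10⁻⁵ mol.
Photons absorbed: 0.840 × 1.514×10⁻⁵ = 1.272×10⁻⁵ mol.
Φ = 7.224×10⁻⁶ mol / 1.272×10⁻⁵ mol photons = 0.57.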